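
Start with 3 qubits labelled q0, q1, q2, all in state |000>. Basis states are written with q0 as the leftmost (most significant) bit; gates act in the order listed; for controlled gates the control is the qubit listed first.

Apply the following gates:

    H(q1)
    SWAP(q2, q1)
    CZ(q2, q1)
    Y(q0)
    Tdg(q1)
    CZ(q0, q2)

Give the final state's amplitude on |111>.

The amplitude on |111> is 0.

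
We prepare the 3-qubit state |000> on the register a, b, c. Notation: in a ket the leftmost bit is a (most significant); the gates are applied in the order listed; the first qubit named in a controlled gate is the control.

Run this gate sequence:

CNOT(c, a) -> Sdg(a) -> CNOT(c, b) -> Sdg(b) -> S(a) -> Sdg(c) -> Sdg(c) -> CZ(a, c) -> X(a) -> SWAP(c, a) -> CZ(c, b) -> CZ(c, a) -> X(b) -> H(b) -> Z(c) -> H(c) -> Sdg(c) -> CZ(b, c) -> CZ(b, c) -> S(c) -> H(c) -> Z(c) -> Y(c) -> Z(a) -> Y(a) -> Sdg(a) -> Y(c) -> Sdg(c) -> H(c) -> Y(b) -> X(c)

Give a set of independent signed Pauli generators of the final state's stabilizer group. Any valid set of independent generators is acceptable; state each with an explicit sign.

One valid set of independent stabilizer generators is +IXI, -IIX, -ZII (any independent generating set of the same group is equally correct). Key observation: gates 15-22 undo each other exactly, leaving only the rest of the circuit to track.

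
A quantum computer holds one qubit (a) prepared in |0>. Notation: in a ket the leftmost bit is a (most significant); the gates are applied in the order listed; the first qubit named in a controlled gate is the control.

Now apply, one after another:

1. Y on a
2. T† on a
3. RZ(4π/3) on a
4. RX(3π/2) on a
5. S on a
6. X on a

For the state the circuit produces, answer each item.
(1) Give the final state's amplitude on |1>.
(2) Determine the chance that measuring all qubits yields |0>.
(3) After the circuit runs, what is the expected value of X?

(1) The amplitude on |1> is sqrt(2)*exp(5*I*pi/12)/2.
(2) A full measurement returns |0> with probability 1/2.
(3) The expectation value of X is 1.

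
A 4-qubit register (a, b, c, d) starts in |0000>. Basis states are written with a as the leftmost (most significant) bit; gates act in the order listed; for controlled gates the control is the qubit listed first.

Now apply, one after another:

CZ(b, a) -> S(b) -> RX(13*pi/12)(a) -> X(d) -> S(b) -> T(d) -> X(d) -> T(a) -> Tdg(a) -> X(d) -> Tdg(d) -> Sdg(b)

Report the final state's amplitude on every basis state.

The resulting statevector has amplitude -sqrt(sqrt(2) + 2)/4 + sqrt(6 - 3*sqrt(2))/4 on |0001>, -I*sqrt(3*sqrt(2) + 6)/4 - I*sqrt(2 - sqrt(2))/4 on |1001>, and 0 on every other basis state.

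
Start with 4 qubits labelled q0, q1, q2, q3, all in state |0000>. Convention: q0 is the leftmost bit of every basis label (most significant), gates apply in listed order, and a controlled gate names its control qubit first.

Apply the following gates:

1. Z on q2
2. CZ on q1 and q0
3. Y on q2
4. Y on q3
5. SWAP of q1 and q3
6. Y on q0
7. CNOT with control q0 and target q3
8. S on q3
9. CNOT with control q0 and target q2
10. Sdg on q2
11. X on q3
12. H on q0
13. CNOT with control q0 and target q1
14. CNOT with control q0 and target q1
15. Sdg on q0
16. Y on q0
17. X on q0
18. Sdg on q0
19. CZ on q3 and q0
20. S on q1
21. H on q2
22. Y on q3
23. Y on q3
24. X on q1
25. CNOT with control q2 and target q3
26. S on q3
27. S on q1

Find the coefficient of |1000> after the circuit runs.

|1000> carries amplitude 1/2 in the final state. Key observation: gates 13-14 undo each other exactly, leaving only the rest of the circuit to track.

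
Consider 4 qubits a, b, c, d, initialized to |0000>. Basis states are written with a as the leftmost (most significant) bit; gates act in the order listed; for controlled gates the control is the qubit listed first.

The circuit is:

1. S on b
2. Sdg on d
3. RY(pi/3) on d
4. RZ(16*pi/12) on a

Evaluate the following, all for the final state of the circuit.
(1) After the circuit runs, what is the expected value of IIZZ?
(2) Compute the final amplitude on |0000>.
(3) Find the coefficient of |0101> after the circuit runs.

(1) The observable IIZZ averages to 1/2.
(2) The final state's coefficient on |0000> equals -sqrt(3)*exp(I*pi/3)/2.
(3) The final state's coefficient on |0101> equals 0.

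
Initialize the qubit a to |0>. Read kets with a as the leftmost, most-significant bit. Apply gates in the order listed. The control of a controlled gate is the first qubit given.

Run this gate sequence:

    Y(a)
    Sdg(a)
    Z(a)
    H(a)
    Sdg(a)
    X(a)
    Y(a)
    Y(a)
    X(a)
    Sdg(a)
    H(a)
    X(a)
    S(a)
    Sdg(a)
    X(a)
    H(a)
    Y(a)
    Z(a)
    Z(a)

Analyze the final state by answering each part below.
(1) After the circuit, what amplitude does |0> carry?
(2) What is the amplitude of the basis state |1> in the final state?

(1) The final state's coefficient on |0> equals sqrt(2)*I/2.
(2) |1> carries amplitude -sqrt(2)*I/2 in the final state.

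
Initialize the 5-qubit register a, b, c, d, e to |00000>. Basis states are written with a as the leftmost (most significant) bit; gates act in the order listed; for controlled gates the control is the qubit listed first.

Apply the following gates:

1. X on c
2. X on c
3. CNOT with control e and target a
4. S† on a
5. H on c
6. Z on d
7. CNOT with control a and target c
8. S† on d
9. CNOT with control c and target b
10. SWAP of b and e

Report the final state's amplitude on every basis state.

The resulting statevector has amplitude sqrt(2)/2 on |00000>, sqrt(2)/2 on |00101>, and 0 on every other basis state. Key observation: steps 1-2 multiply out to the identity, so the circuit reduces to the remaining gates.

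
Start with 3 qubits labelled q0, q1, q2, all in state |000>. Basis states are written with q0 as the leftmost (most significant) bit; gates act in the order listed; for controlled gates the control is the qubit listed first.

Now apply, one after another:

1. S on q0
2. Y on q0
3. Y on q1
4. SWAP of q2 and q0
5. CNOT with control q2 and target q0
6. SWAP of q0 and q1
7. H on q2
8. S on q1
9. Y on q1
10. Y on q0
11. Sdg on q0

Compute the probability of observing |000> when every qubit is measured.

A full measurement returns |000> with probability 1/2.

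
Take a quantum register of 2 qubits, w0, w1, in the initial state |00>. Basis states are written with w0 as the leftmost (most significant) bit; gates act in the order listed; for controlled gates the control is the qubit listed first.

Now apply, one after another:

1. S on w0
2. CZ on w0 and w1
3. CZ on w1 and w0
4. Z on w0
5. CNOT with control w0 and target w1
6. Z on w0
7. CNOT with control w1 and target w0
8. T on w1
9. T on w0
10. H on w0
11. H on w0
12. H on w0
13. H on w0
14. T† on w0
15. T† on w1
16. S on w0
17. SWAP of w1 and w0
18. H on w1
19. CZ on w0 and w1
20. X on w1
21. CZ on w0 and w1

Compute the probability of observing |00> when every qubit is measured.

A full measurement returns |00> with probability 1/2.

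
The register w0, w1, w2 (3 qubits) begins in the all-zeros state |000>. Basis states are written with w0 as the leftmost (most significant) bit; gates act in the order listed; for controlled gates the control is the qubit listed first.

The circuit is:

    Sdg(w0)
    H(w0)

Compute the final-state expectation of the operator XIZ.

In the final state, XIZ has expectation 1.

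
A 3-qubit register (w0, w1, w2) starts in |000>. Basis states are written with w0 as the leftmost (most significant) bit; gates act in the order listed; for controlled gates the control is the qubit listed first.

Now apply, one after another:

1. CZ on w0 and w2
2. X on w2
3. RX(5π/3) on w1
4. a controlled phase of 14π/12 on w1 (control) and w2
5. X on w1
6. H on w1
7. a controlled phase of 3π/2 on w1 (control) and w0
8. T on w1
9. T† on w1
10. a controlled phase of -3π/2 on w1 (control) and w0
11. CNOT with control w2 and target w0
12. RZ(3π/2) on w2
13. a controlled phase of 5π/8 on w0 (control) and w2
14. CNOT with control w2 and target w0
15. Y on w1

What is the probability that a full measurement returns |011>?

A full measurement returns |011> with probability sqrt(3)/8 + 1/2. Key observation: the block from step 7 through step 10 cancels to the identity and can be dropped.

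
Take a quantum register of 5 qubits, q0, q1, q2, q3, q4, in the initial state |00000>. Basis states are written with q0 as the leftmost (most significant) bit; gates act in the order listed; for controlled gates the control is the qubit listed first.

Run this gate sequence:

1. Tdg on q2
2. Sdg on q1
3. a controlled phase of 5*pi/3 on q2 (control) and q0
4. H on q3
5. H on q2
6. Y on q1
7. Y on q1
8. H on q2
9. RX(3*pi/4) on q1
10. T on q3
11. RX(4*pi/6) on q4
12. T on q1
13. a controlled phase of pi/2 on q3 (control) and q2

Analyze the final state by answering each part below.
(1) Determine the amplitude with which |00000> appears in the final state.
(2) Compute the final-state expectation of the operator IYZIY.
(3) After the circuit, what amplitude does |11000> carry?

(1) The final state's coefficient on |00000> equals sqrt(4 - 2*sqrt(2))/8. Key observation: the block from step 5 through step 8 cancels to the identity and can be dropped.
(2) In the final state, IYZIY has expectation sqrt(3)/4.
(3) The amplitude on |11000> is 0.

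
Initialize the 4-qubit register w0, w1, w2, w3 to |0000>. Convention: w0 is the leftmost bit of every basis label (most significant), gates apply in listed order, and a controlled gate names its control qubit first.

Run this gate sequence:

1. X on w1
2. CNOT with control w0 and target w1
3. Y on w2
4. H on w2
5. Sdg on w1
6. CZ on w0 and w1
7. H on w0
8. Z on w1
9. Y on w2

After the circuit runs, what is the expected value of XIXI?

The observable XIXI averages to 1.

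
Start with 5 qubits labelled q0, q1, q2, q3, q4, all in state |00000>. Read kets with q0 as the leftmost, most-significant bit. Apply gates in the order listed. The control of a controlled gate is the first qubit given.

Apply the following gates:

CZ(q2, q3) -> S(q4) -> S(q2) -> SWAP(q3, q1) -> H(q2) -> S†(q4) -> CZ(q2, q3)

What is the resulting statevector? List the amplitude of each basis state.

The final amplitudes are sqrt(2)/2 on |00000>, sqrt(2)/2 on |00100>, and 0 on every other basis state.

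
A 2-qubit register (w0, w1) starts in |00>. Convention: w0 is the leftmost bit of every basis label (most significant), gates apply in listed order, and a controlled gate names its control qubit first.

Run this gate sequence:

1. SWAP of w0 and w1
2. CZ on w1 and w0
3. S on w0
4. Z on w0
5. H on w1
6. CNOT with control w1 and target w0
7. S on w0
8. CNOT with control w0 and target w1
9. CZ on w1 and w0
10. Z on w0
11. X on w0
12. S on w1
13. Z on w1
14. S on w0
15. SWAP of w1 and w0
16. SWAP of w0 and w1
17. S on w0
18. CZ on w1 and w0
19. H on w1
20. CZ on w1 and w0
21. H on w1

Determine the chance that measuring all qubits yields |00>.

Outcome |00> occurs with probability 1/2.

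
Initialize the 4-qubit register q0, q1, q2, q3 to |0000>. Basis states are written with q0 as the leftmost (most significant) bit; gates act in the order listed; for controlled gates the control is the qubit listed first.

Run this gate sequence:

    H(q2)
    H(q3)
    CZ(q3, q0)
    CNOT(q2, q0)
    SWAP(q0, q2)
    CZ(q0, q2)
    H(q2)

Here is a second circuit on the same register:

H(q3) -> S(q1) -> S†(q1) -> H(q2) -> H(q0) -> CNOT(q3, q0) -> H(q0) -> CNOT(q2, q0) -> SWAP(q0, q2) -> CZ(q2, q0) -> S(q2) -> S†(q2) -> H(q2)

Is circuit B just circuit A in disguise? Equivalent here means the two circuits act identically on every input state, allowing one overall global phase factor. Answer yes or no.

Yes, they are equivalent — the unitaries differ by at most a global phase.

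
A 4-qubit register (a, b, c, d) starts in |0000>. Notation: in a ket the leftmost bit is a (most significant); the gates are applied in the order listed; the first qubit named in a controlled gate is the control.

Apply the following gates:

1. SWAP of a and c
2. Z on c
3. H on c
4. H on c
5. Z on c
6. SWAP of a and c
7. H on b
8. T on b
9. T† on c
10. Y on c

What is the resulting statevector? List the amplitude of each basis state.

The final amplitudes are sqrt(2)*I/2 on |0010>, sqrt(2)*exp(3*I*pi/4)/2 on |0110>, and 0 on every other basis state. Key observation: steps 1-6 multiply out to the identity, so the circuit reduces to the remaining gates.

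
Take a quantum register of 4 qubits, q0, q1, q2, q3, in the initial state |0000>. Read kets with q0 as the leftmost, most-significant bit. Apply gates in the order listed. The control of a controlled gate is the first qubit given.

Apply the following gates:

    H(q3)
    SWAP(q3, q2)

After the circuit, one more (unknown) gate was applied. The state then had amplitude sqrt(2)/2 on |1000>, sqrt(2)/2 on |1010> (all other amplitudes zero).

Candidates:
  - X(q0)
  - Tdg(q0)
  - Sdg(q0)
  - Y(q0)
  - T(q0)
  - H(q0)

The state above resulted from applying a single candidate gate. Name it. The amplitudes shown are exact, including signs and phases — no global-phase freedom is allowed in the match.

The unique candidate consistent with the amplitudes is X(q0).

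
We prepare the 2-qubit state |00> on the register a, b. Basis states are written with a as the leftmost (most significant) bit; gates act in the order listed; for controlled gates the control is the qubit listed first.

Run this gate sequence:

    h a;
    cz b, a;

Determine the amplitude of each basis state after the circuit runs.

The resulting statevector has amplitude sqrt(2)/2 on |00>, 0 on |01>, sqrt(2)/2 on |10>, 0 on |11>.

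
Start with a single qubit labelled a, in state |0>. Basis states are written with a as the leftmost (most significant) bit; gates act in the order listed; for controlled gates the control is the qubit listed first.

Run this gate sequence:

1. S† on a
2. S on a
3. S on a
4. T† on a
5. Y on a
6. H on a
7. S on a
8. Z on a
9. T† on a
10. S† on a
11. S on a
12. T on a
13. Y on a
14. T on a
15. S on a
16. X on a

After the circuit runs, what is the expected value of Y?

In the final state, Y has expectation sqrt(2)/2.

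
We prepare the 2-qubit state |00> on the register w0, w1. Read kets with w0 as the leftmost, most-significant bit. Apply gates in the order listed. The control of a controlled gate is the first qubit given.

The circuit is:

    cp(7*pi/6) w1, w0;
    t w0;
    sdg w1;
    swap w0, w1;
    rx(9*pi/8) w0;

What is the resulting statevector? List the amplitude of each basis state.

The resulting statevector has amplitude -sin(pi/16) on |00>, 0 on |01>, -I*cos(pi/16) on |10>, 0 on |11>.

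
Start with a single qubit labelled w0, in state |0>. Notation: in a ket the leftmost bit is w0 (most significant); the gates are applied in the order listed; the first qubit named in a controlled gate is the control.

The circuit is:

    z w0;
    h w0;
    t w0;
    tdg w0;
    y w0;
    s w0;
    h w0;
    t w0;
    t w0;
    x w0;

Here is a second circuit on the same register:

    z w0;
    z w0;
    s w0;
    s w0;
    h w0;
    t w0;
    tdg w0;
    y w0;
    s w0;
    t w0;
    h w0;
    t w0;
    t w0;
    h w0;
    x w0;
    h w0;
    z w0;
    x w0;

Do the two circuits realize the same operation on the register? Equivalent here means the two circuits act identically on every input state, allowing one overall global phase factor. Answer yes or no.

No — the two circuits implement different unitaries, even allowing a global phase.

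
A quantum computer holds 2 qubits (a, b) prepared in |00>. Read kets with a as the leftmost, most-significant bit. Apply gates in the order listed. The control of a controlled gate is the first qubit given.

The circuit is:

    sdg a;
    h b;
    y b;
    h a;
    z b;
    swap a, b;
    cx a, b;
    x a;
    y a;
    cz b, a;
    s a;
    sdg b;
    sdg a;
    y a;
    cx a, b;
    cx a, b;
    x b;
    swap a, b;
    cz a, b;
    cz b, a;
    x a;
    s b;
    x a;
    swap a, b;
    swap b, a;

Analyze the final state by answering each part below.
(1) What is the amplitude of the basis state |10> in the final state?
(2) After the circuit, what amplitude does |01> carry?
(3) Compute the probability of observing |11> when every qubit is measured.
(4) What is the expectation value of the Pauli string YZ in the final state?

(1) |10> carries amplitude -I/2 in the final state. Key observation: the block from step 15 through step 16 cancels to the identity and can be dropped.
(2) The final state's coefficient on |01> equals -I/2.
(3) Outcome |11> occurs with probability 1/4.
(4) The expectation value of YZ is -1.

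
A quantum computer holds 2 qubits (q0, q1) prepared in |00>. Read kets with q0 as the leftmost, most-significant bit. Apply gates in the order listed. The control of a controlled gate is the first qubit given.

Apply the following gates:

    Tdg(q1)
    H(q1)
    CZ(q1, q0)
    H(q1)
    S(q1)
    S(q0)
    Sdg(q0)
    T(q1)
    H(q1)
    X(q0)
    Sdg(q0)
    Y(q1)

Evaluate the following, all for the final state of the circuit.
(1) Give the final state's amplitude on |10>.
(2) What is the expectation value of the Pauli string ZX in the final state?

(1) The final state's coefficient on |10> equals -sqrt(2)/2.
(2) In the final state, ZX has expectation 1.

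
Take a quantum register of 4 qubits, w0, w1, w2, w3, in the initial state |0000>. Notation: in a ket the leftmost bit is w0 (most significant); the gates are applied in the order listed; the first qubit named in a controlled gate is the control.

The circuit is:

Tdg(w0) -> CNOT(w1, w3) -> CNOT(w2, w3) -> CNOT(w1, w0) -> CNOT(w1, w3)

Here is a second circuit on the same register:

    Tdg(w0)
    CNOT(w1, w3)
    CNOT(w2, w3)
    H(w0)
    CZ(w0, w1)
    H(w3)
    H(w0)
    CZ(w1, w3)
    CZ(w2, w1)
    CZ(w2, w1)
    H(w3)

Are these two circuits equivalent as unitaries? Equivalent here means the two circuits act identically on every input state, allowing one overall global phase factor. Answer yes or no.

Yes — the two circuits implement the same unitary up to a global phase.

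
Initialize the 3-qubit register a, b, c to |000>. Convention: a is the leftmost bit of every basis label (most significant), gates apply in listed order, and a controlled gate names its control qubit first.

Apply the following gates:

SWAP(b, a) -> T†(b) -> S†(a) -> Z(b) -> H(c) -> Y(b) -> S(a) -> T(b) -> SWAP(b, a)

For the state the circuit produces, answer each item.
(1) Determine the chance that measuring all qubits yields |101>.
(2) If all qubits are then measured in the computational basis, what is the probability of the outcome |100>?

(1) Outcome |101> occurs with probability 1/2.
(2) A full measurement returns |100> with probability 1/2.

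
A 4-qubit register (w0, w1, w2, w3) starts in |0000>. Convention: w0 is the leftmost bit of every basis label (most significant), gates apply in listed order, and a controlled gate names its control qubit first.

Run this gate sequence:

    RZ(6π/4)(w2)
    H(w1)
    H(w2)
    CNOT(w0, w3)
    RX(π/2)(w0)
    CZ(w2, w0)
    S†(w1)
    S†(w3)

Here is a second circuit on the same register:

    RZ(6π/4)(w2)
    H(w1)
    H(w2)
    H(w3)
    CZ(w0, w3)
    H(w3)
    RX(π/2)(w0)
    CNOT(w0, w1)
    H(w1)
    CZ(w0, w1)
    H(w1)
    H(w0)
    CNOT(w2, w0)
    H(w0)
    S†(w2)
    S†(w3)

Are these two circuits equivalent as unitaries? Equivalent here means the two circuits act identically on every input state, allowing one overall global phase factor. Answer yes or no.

No: there is an input state on which the two circuits produce genuinely different outputs (not merely differing by a phase).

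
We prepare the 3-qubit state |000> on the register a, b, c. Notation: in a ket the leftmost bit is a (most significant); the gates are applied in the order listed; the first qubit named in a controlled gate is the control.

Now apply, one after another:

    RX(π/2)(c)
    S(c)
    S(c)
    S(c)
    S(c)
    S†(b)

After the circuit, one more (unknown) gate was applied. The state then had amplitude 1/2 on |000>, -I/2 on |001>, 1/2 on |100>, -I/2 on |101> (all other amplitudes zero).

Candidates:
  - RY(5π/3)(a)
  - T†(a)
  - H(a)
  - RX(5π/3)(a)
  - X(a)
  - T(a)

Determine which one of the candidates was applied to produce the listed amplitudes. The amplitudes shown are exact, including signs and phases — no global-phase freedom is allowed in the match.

It was H(a) that produced the state shown. Key observation: steps 2-5 multiply out to the identity, so the circuit reduces to the remaining gates.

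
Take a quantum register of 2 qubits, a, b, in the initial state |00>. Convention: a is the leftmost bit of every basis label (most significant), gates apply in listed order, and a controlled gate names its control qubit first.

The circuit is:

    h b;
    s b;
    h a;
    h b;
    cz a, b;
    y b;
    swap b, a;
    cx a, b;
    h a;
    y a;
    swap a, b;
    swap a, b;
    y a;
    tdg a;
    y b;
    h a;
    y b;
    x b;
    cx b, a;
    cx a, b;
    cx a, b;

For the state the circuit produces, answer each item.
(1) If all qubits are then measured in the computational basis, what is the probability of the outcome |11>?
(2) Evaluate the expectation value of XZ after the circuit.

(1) Outcome |11> occurs with probability sqrt(2)/8 + 1/4. Key observation: steps 11-12 multiply out to the identity, so the circuit reduces to the remaining gates.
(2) In the final state, XZ has expectation 0.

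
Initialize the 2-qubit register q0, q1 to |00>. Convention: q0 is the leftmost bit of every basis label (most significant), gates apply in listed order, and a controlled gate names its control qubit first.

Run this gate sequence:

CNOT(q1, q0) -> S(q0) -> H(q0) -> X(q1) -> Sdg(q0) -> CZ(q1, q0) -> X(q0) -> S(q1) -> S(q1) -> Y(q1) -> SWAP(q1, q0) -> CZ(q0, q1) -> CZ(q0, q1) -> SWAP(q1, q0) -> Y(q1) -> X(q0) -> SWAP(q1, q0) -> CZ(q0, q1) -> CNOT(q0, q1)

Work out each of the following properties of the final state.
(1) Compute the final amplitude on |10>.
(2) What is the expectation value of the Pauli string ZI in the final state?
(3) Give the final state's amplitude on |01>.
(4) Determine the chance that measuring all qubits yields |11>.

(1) |10> carries amplitude sqrt(2)*I/2 in the final state. Key observation: gates 11-14 undo each other exactly, leaving only the rest of the circuit to track.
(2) In the final state, ZI has expectation -1.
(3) The final state's coefficient on |01> equals 0.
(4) The probability of measuring |11> is 1/2.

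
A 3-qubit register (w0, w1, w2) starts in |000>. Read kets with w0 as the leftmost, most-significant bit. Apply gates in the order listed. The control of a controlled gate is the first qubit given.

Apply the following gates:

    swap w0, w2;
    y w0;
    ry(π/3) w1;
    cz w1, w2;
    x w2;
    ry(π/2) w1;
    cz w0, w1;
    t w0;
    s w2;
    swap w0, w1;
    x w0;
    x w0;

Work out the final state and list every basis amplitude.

The resulting statevector has amplitude (-sqrt(6) + sqrt(2))*exp(I*pi/4)/4 on |011>, (sqrt(2) + sqrt(6))*exp(I*pi/4)/4 on |111>, and 0 on every other basis state. Key observation: gates 11-12 undo each other exactly, leaving only the rest of the circuit to track.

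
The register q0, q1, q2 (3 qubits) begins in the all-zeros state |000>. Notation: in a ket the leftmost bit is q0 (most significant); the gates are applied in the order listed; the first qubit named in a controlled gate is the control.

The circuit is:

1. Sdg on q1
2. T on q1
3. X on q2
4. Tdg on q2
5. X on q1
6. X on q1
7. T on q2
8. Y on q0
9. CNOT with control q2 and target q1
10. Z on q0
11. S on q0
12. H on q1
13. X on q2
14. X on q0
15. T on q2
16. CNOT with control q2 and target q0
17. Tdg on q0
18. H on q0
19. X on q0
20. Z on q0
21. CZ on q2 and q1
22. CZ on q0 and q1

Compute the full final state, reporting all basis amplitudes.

The resulting statevector has amplitude 1/2 on |000>, 0 on |001>, -1/2 on |010>, 0 on |011>, -1/2 on |100>, 0 on |101>, -1/2 on |110>, 0 on |111>. Key observation: the block from step 4 through step 7 cancels to the identity and can be dropped.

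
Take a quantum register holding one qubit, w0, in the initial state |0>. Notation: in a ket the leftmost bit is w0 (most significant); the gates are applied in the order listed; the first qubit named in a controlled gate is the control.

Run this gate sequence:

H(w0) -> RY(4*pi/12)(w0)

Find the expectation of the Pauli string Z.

The observable Z averages to -sqrt(3)/2.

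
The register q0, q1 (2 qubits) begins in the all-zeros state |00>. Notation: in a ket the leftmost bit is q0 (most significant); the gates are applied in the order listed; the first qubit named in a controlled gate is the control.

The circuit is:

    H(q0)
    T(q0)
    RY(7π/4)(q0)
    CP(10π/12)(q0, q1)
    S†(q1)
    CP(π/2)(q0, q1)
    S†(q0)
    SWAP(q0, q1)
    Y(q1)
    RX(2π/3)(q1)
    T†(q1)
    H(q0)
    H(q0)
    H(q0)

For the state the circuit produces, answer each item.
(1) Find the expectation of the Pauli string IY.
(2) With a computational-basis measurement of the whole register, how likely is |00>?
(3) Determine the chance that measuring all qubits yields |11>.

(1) The expectation value of IY is sqrt(2)/8 + sqrt(6)/8 + 1/2. Key observation: the block from step 12 through step 13 cancels to the identity and can be dropped.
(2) A full measurement returns |00> with probability 5/16 - sqrt(3)/16.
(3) Outcome |11> occurs with probability sqrt(3)/16 + 3/16.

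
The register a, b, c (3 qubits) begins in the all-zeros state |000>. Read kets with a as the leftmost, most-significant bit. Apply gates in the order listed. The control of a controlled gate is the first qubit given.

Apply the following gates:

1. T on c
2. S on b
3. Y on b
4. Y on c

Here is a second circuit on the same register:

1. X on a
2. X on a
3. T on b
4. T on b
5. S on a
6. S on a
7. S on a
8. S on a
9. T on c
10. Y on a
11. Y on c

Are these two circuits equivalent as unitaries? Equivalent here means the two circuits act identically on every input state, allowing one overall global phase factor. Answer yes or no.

No, they are not equivalent — no single phase factor reconciles the two unitaries.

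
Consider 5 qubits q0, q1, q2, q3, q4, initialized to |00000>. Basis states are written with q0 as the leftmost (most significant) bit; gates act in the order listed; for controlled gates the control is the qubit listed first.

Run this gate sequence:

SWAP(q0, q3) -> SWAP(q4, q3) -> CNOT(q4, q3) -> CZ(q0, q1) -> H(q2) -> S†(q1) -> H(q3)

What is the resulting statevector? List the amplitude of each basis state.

The final amplitudes are 1/2 on |00000>, 1/2 on |00010>, 1/2 on |00100>, 1/2 on |00110>, and 0 on every other basis state.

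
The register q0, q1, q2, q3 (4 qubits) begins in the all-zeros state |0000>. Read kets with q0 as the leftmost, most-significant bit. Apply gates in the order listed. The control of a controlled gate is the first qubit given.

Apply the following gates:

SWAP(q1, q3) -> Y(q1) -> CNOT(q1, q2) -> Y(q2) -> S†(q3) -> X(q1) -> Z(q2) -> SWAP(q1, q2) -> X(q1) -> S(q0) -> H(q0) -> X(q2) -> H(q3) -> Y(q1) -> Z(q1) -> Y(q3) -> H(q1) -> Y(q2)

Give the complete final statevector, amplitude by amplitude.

After the circuit, the state carries amplitude sqrt(2)*I/4 on |0000>, -sqrt(2)*I/4 on |0001>, 0 on |0010>, 0 on |0011>, sqrt(2)*I/4 on |0100>, -sqrt(2)*I/4 on |0101>, 0 on |0110>, 0 on |0111>, sqrt(2)*I/4 on |1000>, -sqrt(2)*I/4 on |1001>, 0 on |1010>, 0 on |1011>, sqrt(2)*I/4 on |1100>, -sqrt(2)*I/4 on |1101>, 0 on |1110>, 0 on |1111>.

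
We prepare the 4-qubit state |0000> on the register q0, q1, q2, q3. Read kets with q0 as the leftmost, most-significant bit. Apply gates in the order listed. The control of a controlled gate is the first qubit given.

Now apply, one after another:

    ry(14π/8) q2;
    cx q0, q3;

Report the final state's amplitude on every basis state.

The resulting statevector has amplitude -sqrt(sqrt(2) + 2)/2 on |0000>, sqrt(2 - sqrt(2))/2 on |0010>, and 0 on every other basis state.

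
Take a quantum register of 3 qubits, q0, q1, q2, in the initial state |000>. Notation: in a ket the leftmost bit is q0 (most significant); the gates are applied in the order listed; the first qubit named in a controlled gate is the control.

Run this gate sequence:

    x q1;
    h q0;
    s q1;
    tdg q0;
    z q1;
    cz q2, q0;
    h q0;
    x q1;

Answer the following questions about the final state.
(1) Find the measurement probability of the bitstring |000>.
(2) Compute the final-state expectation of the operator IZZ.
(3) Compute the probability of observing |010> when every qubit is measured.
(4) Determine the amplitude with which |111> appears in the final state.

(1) A full measurement returns |000> with probability sqrt(2)/4 + 1/2.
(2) In the final state, IZZ has expectation 1.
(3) Outcome |010> occurs with probability 0.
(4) |111> carries amplitude 0 in the final state.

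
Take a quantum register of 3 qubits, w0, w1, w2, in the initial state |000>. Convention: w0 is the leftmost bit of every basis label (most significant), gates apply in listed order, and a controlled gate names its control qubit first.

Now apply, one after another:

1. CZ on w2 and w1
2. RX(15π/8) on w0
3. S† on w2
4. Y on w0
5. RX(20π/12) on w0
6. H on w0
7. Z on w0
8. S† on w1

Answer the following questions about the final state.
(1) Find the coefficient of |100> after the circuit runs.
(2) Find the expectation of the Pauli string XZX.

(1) The final state's coefficient on |100> equals -sqrt(6)*sin(pi/16)/4 + sqrt(2)*cos(pi/16)/4 + sqrt(2)*I*sin(pi/16)/4 + sqrt(6)*I*cos(pi/16)/4.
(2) The expectation value of XZX is 0.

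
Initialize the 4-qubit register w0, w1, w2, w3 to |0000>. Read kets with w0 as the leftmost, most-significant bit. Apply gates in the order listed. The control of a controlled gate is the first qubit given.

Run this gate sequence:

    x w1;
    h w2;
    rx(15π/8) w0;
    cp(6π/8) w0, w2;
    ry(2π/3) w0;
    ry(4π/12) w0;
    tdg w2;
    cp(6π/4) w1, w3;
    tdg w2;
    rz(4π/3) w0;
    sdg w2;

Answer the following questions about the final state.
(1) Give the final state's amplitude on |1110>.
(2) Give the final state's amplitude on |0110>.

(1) The amplitude on |1110> is sqrt(2)*exp(2*I*pi/3)*cos(pi/16)/2.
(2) The final state's coefficient on |0110> equals -sqrt(2)*exp(7*I*pi/12)*sin(pi/16)/2.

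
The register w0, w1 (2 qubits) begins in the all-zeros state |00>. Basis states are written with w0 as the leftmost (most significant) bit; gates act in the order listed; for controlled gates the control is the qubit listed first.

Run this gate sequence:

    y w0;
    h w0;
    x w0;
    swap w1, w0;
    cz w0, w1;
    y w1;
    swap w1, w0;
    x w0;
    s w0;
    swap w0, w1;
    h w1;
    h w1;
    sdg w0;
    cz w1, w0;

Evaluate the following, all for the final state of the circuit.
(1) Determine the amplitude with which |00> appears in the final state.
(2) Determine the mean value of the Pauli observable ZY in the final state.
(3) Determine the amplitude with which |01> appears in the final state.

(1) The final state's coefficient on |00> equals sqrt(2)/2. Key observation: steps 11-12 multiply out to the identity, so the circuit reduces to the remaining gates.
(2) The observable ZY averages to 1.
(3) |01> carries amplitude sqrt(2)*I/2 in the final state.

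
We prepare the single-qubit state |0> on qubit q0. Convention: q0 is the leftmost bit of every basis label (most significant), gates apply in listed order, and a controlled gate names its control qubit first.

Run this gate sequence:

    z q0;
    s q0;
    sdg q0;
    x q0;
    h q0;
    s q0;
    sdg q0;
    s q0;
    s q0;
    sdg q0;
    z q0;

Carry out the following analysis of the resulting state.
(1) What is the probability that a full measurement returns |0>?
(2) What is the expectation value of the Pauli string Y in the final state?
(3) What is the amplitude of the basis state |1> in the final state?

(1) A full measurement returns |0> with probability 1/2.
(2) In the final state, Y has expectation 1.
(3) |1> carries amplitude sqrt(2)*I/2 in the final state.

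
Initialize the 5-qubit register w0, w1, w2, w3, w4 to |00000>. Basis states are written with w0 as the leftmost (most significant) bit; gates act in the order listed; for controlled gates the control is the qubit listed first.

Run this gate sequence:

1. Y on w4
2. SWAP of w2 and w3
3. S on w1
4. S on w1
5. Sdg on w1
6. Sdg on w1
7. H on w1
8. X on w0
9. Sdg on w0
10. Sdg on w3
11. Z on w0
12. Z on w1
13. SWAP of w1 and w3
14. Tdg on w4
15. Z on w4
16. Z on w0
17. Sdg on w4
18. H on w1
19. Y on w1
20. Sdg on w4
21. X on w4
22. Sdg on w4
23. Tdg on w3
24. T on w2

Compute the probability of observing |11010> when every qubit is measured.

A full measurement returns |11010> with probability 1/4.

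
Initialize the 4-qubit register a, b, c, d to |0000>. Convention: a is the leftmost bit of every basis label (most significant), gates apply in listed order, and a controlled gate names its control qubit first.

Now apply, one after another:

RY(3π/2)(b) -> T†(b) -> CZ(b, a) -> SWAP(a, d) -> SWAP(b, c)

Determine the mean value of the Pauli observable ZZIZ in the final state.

The observable ZZIZ averages to 1.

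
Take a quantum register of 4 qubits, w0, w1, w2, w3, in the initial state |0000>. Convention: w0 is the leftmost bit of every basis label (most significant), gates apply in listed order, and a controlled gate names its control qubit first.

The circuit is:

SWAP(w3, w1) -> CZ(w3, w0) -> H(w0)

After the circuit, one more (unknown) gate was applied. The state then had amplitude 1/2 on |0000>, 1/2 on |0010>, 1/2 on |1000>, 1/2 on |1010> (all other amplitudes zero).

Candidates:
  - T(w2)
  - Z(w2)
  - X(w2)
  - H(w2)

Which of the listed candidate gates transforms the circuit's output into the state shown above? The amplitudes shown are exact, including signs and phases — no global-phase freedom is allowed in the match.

The unique candidate consistent with the amplitudes is H(w2).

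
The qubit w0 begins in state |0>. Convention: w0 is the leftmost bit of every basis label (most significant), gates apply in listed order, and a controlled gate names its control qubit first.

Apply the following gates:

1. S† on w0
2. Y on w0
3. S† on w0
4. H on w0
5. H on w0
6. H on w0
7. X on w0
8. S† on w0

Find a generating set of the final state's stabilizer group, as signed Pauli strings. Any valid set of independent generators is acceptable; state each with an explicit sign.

The stabilizer group can be generated by +Y, among other valid generating sets.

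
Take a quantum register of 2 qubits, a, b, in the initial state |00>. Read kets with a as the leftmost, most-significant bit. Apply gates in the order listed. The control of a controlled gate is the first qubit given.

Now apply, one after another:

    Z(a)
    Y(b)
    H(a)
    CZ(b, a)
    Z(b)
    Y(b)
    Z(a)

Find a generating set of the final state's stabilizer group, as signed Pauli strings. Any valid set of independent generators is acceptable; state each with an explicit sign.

One valid set of independent stabilizer generators is +XI, +IZ (any independent generating set of the same group is equally correct).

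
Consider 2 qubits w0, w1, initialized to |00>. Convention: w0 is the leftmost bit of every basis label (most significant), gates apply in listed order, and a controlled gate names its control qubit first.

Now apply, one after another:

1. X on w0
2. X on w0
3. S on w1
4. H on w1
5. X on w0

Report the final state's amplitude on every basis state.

After the circuit, the state carries amplitude 0 on |00>, 0 on |01>, sqrt(2)/2 on |10>, sqrt(2)/2 on |11>.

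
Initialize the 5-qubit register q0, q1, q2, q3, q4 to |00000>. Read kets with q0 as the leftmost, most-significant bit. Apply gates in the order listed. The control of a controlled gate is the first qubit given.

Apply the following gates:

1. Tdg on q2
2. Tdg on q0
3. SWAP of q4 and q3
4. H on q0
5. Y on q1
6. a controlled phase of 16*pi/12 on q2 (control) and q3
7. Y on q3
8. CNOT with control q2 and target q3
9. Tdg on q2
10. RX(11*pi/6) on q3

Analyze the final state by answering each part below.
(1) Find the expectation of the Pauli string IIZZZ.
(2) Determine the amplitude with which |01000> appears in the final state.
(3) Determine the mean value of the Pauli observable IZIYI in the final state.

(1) The expectation value of IIZZZ is -sqrt(3)/2.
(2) The amplitude on |01000> is I*(-1 + sqrt(3))/4.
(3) The expectation value of IZIYI is 1/2.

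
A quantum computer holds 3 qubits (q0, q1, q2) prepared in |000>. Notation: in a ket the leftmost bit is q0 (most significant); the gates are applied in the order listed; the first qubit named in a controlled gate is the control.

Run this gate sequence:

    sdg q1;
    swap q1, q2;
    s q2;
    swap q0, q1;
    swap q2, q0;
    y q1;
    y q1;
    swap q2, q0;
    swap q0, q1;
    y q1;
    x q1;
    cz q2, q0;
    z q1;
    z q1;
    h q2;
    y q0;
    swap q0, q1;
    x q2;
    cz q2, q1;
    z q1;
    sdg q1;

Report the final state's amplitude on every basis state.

The final amplitudes are -sqrt(2)*I/2 on |010>, sqrt(2)*I/2 on |011>, and 0 on every other basis state. Key observation: gates 4-9 undo each other exactly, leaving only the rest of the circuit to track.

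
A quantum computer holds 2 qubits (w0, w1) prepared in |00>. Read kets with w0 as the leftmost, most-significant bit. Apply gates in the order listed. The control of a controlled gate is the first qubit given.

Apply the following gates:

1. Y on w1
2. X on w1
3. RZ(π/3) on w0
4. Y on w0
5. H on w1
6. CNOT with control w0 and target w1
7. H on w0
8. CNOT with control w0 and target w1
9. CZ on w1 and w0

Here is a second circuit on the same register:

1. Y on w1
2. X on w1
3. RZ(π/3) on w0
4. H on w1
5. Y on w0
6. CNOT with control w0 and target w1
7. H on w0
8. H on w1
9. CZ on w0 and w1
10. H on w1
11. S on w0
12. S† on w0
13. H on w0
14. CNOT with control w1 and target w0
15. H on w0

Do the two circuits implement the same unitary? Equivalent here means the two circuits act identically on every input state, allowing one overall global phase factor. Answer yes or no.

Yes — the two circuits implement the same unitary up to a global phase.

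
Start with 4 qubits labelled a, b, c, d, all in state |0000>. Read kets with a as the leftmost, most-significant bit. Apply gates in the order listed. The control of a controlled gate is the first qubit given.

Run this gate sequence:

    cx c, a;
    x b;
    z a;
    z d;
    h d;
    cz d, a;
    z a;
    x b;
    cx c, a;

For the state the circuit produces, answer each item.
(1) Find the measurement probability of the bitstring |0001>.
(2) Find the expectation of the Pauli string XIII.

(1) The probability of measuring |0001> is 1/2.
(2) The observable XIII averages to 0.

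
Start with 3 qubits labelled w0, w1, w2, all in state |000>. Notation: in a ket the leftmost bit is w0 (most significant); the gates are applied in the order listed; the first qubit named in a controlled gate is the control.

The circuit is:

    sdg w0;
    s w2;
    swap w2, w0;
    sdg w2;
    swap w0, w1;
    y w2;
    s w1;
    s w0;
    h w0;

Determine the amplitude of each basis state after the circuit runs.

The final amplitudes are sqrt(2)*I/2 on |001>, sqrt(2)*I/2 on |101>, and 0 on every other basis state.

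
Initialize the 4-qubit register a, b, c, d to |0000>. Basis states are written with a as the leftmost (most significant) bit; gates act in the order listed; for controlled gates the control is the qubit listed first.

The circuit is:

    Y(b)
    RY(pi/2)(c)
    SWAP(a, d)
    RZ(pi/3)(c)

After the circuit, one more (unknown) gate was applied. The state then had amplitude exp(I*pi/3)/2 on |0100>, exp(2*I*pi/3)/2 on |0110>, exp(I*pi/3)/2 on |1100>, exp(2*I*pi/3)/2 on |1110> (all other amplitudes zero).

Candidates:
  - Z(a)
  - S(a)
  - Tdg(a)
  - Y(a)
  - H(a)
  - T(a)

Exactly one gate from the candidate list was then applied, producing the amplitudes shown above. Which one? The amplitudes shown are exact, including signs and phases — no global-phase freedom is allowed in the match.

The unique candidate consistent with the amplitudes is H(a).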